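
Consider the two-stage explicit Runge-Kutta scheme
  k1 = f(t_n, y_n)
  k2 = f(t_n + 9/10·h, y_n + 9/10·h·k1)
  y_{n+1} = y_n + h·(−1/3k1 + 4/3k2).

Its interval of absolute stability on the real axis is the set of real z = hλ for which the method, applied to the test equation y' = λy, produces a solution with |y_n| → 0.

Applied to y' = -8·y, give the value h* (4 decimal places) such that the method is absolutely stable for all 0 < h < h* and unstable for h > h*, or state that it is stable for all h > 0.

With y'=λy (z=hλ):
  k1=λy_n ⇒ h·k1=z·y_n;  k2=λ(1+9/10z)y_n ⇒ h·k2=z(1+9/10z)y_n
  y_{n+1}/y_n = 1 − 1/3z + 4/3z(1+9/10z) = 1 + z + 6/5z²
  R(z) = 1 + z + 6/5z².

Boundary: |R(x)|=1, x<0.
x=-1.05: |R|=1.2730
R=1: x+6/5x²=0 ⇒ x=−5/6=-0.8333; min R=1−1/(4·6/5)=0.7917>−1
Confirm numerically:
  x=-0.539: |R|=0.80963 <1
  x=-0.532: |R|=0.80763 <1
  x=-0.517: |R|=0.80375 <1
  x=-0.348: |R|=0.79732 <1
  x=-1.362: |R|=1.86405 >1
  x=-1.329: |R|=1.79049 >1
  x=-0.920: |R|=1.09568 >1
Stable set (-0.8333, 0).

(-0.8333,0); λ=-8 ⇒ h* = (5/6)/8 = 0.1042.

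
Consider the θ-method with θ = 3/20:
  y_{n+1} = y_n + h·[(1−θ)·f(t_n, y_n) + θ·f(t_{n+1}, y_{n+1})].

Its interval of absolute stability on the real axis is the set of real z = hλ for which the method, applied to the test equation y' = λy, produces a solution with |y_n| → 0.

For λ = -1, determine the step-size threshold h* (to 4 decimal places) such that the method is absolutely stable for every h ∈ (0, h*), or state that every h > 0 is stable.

(-2.8571,0); λ=-1 ⇒ h* = (20/7)/1 = 2.8571.

Test eqn y'=λy, z=hλ:
  y_{n+1} = y_n + z·[17/20·y_n + 3/20·y_{n+1}] ⇒ (1 − 3/20z)y_{n+1} = (1 + 17/20z)y_n
  Hence R(z) = (1 + 17/20z)/(1 − 3/20z).

Need |R(x)|<1, x<0.
x=-1.23: |R|=0.0384
R=−1: 1+17/20x = −1+3/20x ⇒ -7/10x=2 ⇒ x=2/(-7/10)=-2.8571
Confirm numerically:
  x=-2.684: |R|=0.91359 <1
  x=-2.502: |R|=0.81924 <1
  x=-2.280: |R|=0.69896 <1
  x=-1.328: |R|=0.10740 <1
  x=-3.268: |R|=1.19299 >1
  x=-3.171: |R|=1.14888 >1
  x=-3.021: |R|=1.07893 >1
Stable set (-2.8571, 0).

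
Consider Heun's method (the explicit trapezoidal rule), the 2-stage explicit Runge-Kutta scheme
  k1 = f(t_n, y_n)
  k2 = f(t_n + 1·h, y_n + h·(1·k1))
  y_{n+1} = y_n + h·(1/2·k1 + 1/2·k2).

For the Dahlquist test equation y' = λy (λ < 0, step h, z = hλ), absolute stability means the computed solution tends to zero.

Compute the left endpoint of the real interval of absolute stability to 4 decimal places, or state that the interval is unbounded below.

left endpoint -2.0000.

Set f=λy, z=hλ:
  order 2, 2-stage ⇒ R(z)=1+z+z^2/2
  (e.g. R(-0.93)=0.50245, |R|=0.50245)

Solve |R(x)|<1 on ℝ⁻.
x=-0.93: |R|=0.5025
|R(-2.25)|=1.2812 |R(-1.65)|=0.7112 |R(-1.14)|=0.5098
Bisect:
  x_lo=-2.8061 |R|=2.1309  x_hi=-0.3715 |R|=0.6975
  mid=-1.58880 |R|=0.67334 →hi
  mid=-2.19743 |R|=1.21692 →lo
  mid=-1.89312 |R|=0.89883 →hi
  mid=-2.04527 |R|=1.04630 →lo
  mid=-1.96920 |R|=0.96967 →hi
  mid=-2.00724 |R|=1.00726 →lo
  mid=-1.98822 |R|=0.98829 →hi
  mid=-1.99773 |R|=0.99773 →hi
  mid=-2.00248 |R|=1.00248 →lo
  ...
  [-2.00010,-1.99995] ⇒ x*=-2.0000
Interval (-2.0000, 0).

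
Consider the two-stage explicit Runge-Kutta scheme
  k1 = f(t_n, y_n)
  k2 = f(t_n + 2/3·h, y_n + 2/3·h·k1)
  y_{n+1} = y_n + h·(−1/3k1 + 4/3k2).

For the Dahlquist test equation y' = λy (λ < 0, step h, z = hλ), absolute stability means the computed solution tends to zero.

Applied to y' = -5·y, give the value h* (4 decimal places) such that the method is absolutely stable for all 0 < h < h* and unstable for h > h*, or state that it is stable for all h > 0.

On y'=λy, z=hλ:
  k1=λy_n ⇒ h·k1=z·y_n;  k2=λ(1+2/3z)y_n ⇒ h·k2=z(1+2/3z)y_n
  y_{n+1}/y_n = 1 − 1/3z + 4/3z(1+2/3z) = 1 + z + 8/9z²
  R(z) = 1 + z + 8/9z².

Solve |R(x)|<1 on ℝ⁻.
x=-1.28: |R|=1.1764
R=1: x+8/9x²=0 ⇒ x=−9/8=-1.1250; min R=1−1/(4·8/9)=0.7188>−1
Confirm numerically:
  x=-0.886: |R|=0.81177 <1
  x=-0.832: |R|=0.78331 <1
  x=-0.750: |R|=0.75000 <1
  x=-0.748: |R|=0.74934 <1
  x=-1.632: |R|=1.73549 >1
  x=-1.359: |R|=1.28267 >1
Interval (-1.1250, 0).

(-1.1250,0); λ=-5 ⇒ h* = (9/8)/5 = 0.2250.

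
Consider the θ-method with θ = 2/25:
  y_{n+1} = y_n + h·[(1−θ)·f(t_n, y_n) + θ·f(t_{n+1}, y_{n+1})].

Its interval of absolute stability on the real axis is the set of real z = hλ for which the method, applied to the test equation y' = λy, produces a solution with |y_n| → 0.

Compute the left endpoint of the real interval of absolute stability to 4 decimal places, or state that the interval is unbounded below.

left endpoint -2.3810.

With y'=λy (z=hλ):
  y_{n+1} = y_n + z·[23/25·y_n + 2/25·y_{n+1}] ⇒ (1 − 2/25z)y_{n+1} = (1 + 23/25z)y_n
  Hence R(z) = (1 + 23/25z)/(1 − 2/25z).

Need |R(x)|<1, x<0.
x=-1.05: |R|=0.0314
R=−1: 1+23/25x = −1+2/25x ⇒ -21/25x=2 ⇒ x=2/(-21/25)=-2.3810
Confirm numerically:
  x=-2.267: |R|=0.91897 <1
  x=-2.039: |R|=0.75304 <1
  x=-1.311: |R|=0.18655 <1
  x=-2.924: |R|=1.36968 >1
  x=-2.712: |R|=1.22850 >1
So |R|<1 on (-2.3810, 0).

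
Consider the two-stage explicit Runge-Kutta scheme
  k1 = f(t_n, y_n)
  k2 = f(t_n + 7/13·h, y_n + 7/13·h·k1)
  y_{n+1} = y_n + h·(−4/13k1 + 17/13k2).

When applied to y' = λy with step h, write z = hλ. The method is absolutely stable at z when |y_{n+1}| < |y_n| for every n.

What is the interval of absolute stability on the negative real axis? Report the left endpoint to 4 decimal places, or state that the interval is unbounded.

Set f=λy, z=hλ:
  k1=λy_n ⇒ h·k1=z·y_n;  k2=λ(1+7/13z)y_n ⇒ h·k2=z(1+7/13z)y_n
  y_{n+1}/y_n = 1 − 4/13z + 17/13z(1+7/13z) = 1 + z + 119/169z²
  so R(z) = 1 + z + 119/169z².

Need |R(x)|<1, x<0.
x=-1.1: |R|=0.7520
R=1: x+119/169x²=0 ⇒ x=−169/119=-1.4202; min R=1−1/(4·119/169)=0.6450>−1
Confirm numerically:
  x=-1.215: |R|=0.82447 <1
  x=-0.897: |R|=0.66956 <1
  x=-0.630: |R|=0.64947 <1
  x=-1.947: |R|=1.72227 >1
  x=-1.638: |R|=1.25124 >1
  x=-1.578: |R|=1.17537 >1
So |R|<1 on (-1.4202, 0).

z∈(-1.4202,0).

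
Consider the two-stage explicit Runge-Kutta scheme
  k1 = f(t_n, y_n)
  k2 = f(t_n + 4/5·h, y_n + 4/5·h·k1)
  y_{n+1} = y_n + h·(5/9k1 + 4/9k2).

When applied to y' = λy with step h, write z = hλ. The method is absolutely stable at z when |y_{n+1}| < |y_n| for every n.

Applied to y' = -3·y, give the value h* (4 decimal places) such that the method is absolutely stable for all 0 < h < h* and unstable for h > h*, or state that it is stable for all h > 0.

On y'=λy, z=hλ:
  k1=λy_n ⇒ h·k1=z·y_n;  k2=λ(1+4/5z)y_n ⇒ h·k2=z(1+4/5z)y_n
  y_{n+1}/y_n = 1 + 5/9z + 4/9z(1+4/5z) = 1 + z + 16/45z²
  ⇒ R(z) = 1 + z + 16/45z².

Find x<0 with |R(x)|<1.
x=-0.71: |R|=0.4692
R=1: x+16/45x²=0 ⇒ x=−45/16=-2.8125; min R=1−1/(4·16/45)=0.2969>−1
Confirm numerically:
  x=-2.708: |R|=0.89938 <1
  x=-2.454: |R|=0.68720 <1
  x=-2.035: |R|=0.43744 <1
  x=-3.282: |R|=1.54788 >1
  x=-3.159: |R|=1.38919 >1
Stable set (-2.8125, 0).

(-2.8125,0); λ=-3 ⇒ h* = (45/16)/3 = 0.9375.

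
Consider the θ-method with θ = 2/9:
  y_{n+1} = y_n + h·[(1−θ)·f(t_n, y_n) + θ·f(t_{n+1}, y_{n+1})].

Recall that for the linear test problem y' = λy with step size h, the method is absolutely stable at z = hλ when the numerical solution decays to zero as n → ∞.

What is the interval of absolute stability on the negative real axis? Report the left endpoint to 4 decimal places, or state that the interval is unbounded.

z∈(-3.6000,0).

With y'=λy (z=hλ):
  y_{n+1} = y_n + z·[7/9·y_n + 2/9·y_{n+1}] ⇒ (1 − 2/9z)y_{n+1} = (1 + 7/9z)y_n
  ⇒ R(z) = (1 + 7/9z)/(1 − 2/9z).

Solve |R(x)|<1 on ℝ⁻.
x=-0.99: |R|=0.1885
R=−1: 1+7/9x = −1+2/9x ⇒ -5/9x=2 ⇒ x=2/(-5/9)=-3.6000
Confirm numerically:
  x=-2.753: |R|=0.70805 <1
  x=-1.980: |R|=0.37500 <1
  x=-1.541: |R|=0.14791 <1
  x=-1.472: |R|=0.10918 <1
  x=-4.154: |R|=1.16004 >1
  x=-4.046: |R|=1.13047 >1
  x=-3.909: |R|=1.09187 >1
Interval (-3.6000, 0).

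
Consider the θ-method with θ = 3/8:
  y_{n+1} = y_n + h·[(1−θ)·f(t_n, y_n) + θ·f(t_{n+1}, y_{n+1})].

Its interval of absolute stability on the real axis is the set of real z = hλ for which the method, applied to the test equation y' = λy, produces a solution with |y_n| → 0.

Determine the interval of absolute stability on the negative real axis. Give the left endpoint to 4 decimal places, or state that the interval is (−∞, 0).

Set f=λy, z=hλ:
  y_{n+1} = y_n + z·[5/8·y_n + 3/8·y_{n+1}] ⇒ (1 − 3/8z)y_{n+1} = (1 + 5/8z)y_n
  ⇒ R(z) = (1 + 5/8z)/(1 − 3/8z).

Solve |R(x)|<1 on ℝ⁻.
x=-0.49: |R|=0.5861
R=−1: 1+5/8x = −1+3/8x ⇒ -1/4x=2 ⇒ x=2/(-1/4)=-8.0000
Confirm numerically:
  x=-7.408: |R|=0.96083 <1
  x=-5.668: |R|=0.81347 <1
  x=-5.540: |R|=0.80016 <1
  x=-8.558: |R|=1.03314 >1
  x=-8.471: |R|=1.02819 >1
  x=-8.430: |R|=1.02583 >1
Interval (-8.0000, 0).

(-8.0000, 0).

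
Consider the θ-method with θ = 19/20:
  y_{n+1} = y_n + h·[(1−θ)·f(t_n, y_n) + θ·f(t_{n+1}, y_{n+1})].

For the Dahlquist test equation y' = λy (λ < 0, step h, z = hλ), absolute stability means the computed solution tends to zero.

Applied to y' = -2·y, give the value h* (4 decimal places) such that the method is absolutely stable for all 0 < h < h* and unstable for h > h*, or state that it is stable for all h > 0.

unbounded; (−∞, 0). Any h>0 works for λ=-2.

On y'=λy, z=hλ:
  y_{n+1} = y_n + z·[1/20·y_n + 19/20·y_{n+1}] ⇒ (1 − 19/20z)y_{n+1} = (1 + 1/20z)y_n
  R(z) = (1 + 1/20z)/(1 − 19/20z).

Find x<0 with |R(x)|<1.
x=-1.36: |R|=0.4066
x=-2: |R|=0.3103
x=-10: |R|=0.0476
x=-100: |R|=0.0417
θ=19/20≥1/2 ⇒ |1+1/20x|<|1−19/20x| ∀x<0 ⇒ unbounded interval.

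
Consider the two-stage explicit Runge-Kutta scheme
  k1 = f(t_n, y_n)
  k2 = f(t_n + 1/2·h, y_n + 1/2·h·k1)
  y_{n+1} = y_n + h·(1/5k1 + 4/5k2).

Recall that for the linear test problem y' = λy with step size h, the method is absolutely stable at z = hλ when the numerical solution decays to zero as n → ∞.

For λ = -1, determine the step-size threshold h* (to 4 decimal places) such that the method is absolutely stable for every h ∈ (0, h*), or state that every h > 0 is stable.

Set f=λy, z=hλ:
  k1=λy_n ⇒ h·k1=z·y_n;  k2=λ(1+1/2z)y_n ⇒ h·k2=z(1+1/2z)y_n
  y_{n+1}/y_n = 1 + 1/5z + 4/5z(1+1/2z) = 1 + z + 2/5z²
  R(z) = 1 + z + 2/5z².

Need |R(x)|<1, x<0.
x=-0.82: |R|=0.4490
R=1: x+2/5x²=0 ⇒ x=−5/2=-2.5000; min R=1−1/(4·2/5)=0.3750>−1
Confirm numerically:
  x=-2.357: |R|=0.86518 <1
  x=-1.878: |R|=0.53275 <1
  x=-1.818: |R|=0.50405 <1
  x=-2.804: |R|=1.34097 >1
  x=-2.600: |R|=1.10400 >1
Stable set (-2.5000, 0).

(-2.5000,0); λ=-1 ⇒ h* = (5/2)/1 = 2.5000.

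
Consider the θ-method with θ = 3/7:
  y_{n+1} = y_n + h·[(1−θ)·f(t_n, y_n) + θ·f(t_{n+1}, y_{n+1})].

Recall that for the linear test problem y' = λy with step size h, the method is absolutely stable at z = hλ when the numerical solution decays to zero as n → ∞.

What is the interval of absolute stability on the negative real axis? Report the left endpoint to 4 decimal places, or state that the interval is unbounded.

Set f=λy, z=hλ:
  y_{n+1} = y_n + z·[4/7·y_n + 3/7·y_{n+1}] ⇒ (1 − 3/7z)y_{n+1} = (1 + 4/7z)y_n
  R(z) = (1 + 4/7z)/(1 − 3/7z).

Need |R(x)|<1, x<0.
x=-0.94: |R|=0.3299
R=−1: 1+4/7x = −1+3/7x ⇒ -1/7x=2 ⇒ x=2/(-1/7)=-14.0000
Confirm numerically:
  x=-13.121: |R|=0.98104 <1
  x=-10.588: |R|=0.91198 <1
  x=-7.959: |R|=0.80435 <1
  x=-7.313: |R|=0.76893 <1
  x=-14.485: |R|=1.00961 >1
  x=-14.159: |R|=1.00321 >1
  x=-14.055: |R|=1.00112 >1
So |R|<1 on (-14.0000, 0).

z∈(-14.0000,0).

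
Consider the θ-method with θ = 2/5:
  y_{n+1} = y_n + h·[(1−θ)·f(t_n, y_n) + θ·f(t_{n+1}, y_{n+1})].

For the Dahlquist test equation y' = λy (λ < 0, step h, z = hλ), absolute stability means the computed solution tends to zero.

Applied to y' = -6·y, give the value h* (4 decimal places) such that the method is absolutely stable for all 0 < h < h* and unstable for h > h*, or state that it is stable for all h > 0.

(-10.0000,0); λ=-6 ⇒ h* = (10)/6 = 1.6667.

Test eqn y'=λy, z=hλ:
  y_{n+1} = y_n + z·[3/5·y_n + 2/5·y_{n+1}] ⇒ (1 − 2/5z)y_{n+1} = (1 + 3/5z)y_n
  ⇒ R(z) = (1 + 3/5z)/(1 − 2/5z).

Boundary: |R(x)|=1, x<0.
x=-0.38: |R|=0.6701
R=−1: 1+3/5x = −1+2/5x ⇒ -1/5x=2 ⇒ x=2/(-1/5)=-10.0000
Confirm numerically:
  x=-9.557: |R|=0.98163 <1
  x=-9.211: |R|=0.96631 <1
  x=-8.347: |R|=0.92380 <1
  x=-7.362: |R|=0.86625 <1
  x=-10.586: |R|=1.02239 >1
  x=-10.291: |R|=1.01138 >1
  x=-10.157: |R|=1.00620 >1
Interval (-10.0000, 0).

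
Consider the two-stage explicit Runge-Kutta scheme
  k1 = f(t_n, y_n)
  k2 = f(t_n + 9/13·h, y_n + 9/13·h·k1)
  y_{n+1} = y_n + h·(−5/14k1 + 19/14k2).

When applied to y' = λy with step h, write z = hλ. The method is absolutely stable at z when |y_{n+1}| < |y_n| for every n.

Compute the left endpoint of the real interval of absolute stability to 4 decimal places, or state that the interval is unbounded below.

left endpoint -1.0643.

Set f=λy, z=hλ:
  k1=λy_n ⇒ h·k1=z·y_n;  k2=λ(1+9/13z)y_n ⇒ h·k2=z(1+9/13z)y_n
  y_{n+1}/y_n = 1 − 5/14z + 19/14z(1+9/13z) = 1 + z + 171/182z²
  Hence R(z) = 1 + z + 171/182z².

Solve |R(x)|<1 on ℝ⁻.
x=-1.59: |R|=1.7853
R=1: x+171/182x²=0 ⇒ x=−182/171=-1.0643; min R=1−1/(4·171/182)=0.7339>−1
Confirm numerically:
  x=-0.896: |R|=0.85829 <1
  x=-0.699: |R|=0.76007 <1
  x=-0.690: |R|=0.75732 <1
  x=-1.629: |R|=1.86426 >1
  x=-1.560: |R|=1.72651 >1
  x=-1.095: |R|=1.03156 >1
So |R|<1 on (-1.0643, 0).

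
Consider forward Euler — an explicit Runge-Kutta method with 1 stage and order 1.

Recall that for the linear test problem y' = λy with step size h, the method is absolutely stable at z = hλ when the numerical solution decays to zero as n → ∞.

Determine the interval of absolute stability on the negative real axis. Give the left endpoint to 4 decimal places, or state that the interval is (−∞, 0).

(-2.0000, 0).

On y'=λy, z=hλ:
  order 1, 1-stage ⇒ R(z)=1+z
  (e.g. R(-0.58)=0.42000, |R|=0.42000)

Find x<0 with |R(x)|<1.
x=-0.58: |R|=0.4200
|R(-1.36)|=0.3600 |R(-1.26)|=0.2600 |R(-0.5)|=0.5000
Bisect:
  x_lo=-2.5217 |R|=1.5217  x_hi=-0.2427 |R|=0.7573
  mid=-1.38219 |R|=0.38219 →hi
  mid=-1.95194 |R|=0.95194 →hi
  mid=-2.23682 |R|=1.23682 →lo
  mid=-2.09438 |R|=1.09438 →lo
  mid=-2.02316 |R|=1.02316 →lo
  mid=-1.98755 |R|=0.98755 →hi
  mid=-2.00536 |R|=1.00536 →lo
  mid=-1.99645 |R|=0.99645 →hi
  mid=-2.00090 |R|=1.00090 →lo
  ...
  [-2.00007,-1.99993] ⇒ x*=-2.0000
Interval (-2.0000, 0).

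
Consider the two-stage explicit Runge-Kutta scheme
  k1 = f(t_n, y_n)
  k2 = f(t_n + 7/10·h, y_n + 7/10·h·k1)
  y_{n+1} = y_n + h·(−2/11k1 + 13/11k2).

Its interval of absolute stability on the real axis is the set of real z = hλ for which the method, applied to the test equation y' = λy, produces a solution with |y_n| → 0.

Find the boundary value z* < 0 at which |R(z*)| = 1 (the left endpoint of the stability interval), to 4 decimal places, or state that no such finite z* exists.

On y'=λy, z=hλ:
  k1=λy_n ⇒ h·k1=z·y_n;  k2=λ(1+7/10z)y_n ⇒ h·k2=z(1+7/10z)y_n
  y_{n+1}/y_n = 1 − 2/11z + 13/11z(1+7/10z) = 1 + z + 91/110z²
  R(z) = 1 + z + 91/110z².

Find x<0 with |R(x)|<1.
x=-0.5: |R|=0.7068
R=1: x+91/110x²=0 ⇒ x=−110/91=-1.2088; min R=1−1/(4·91/110)=0.6978>−1
Confirm numerically:
  x=-0.863: |R|=0.75313 <1
  x=-0.800: |R|=0.72945 <1
  x=-0.770: |R|=0.72049 <1
  x=-0.570: |R|=0.69878 <1
  x=-1.751: |R|=1.78542 >1
  x=-1.417: |R|=1.24407 >1
Interval (-1.2088, 0).

z* = -1.2088.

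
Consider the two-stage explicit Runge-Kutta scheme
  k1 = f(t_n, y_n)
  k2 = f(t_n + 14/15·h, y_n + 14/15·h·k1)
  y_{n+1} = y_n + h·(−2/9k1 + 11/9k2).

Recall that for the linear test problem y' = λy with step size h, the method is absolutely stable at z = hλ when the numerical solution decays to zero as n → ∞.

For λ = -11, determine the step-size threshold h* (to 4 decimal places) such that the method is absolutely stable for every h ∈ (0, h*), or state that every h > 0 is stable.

Set f=λy, z=hλ:
  k1=λy_n ⇒ h·k1=z·y_n;  k2=λ(1+14/15z)y_n ⇒ h·k2=z(1+14/15z)y_n
  y_{n+1}/y_n = 1 − 2/9z + 11/9z(1+14/15z) = 1 + z + 154/135z²
  ⇒ R(z) = 1 + z + 154/135z².

Find x<0 with |R(x)|<1.
x=-1.09: |R|=1.2653
R=1: x+154/135x²=0 ⇒ x=−135/154=-0.8766; min R=1−1/(4·154/135)=0.7808>−1
Confirm numerically:
  x=-0.766: |R|=0.90334 <1
  x=-0.739: |R|=0.88398 <1
  x=-0.646: |R|=0.83005 <1
  x=-0.485: |R|=0.78333 <1
  x=-1.176: |R|=1.40162 >1
  x=-0.969: |R|=1.10211 >1
So |R|<1 on (-0.8766, 0).

(-0.8766,0); λ=-11 ⇒ h* = (135/154)/11 = 0.0797.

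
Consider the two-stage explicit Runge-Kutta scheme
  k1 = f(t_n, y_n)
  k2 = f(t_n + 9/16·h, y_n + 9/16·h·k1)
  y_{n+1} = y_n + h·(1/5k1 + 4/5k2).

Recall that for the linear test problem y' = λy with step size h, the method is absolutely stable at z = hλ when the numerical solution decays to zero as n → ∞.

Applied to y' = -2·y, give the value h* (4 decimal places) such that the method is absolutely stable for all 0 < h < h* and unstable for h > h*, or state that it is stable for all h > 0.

Test eqn y'=λy, z=hλ:
  k1=λy_n ⇒ h·k1=z·y_n;  k2=λ(1+9/16z)y_n ⇒ h·k2=z(1+9/16z)y_n
  y_{n+1}/y_n = 1 + 1/5z + 4/5z(1+9/16z) = 1 + z + 9/20z²
  ⇒ R(z) = 1 + z + 9/20z².

Find x<0 with |R(x)|<1.
x=-1.45: |R|=0.4961
R=1: x+9/20x²=0 ⇒ x=−20/9=-2.2222; min R=1−1/(4·9/20)=0.4444>−1
Confirm numerically:
  x=-1.951: |R|=0.76188 <1
  x=-1.843: |R|=0.68549 <1
  x=-1.564: |R|=0.53674 <1
  x=-2.505: |R|=1.31876 >1
  x=-2.494: |R|=1.30502 >1
So |R|<1 on (-2.2222, 0).

(-2.2222,0); λ=-2 ⇒ h* = (20/9)/2 = 1.1111.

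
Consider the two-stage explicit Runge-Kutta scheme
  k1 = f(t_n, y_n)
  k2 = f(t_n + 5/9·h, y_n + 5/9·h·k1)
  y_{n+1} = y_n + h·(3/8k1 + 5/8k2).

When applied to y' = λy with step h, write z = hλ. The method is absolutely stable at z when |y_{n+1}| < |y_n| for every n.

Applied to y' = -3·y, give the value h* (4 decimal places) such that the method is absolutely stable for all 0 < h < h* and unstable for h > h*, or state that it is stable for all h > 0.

Test eqn y'=λy, z=hλ:
  k1=λy_n ⇒ h·k1=z·y_n;  k2=λ(1+5/9z)y_n ⇒ h·k2=z(1+5/9z)y_n
  y_{n+1}/y_n = 1 + 3/8z + 5/8z(1+5/9z) = 1 + z + 25/72z²
  ⇒ R(z) = 1 + z + 25/72z².

Need |R(x)|<1, x<0.
x=-0.76: |R|=0.4406
R=1: x+25/72x²=0 ⇒ x=−72/25=-2.8800; min R=1−1/(4·25/72)=0.2800>−1
Confirm numerically:
  x=-2.559: |R|=0.71478 <1
  x=-2.537: |R|=0.69785 <1
  x=-1.967: |R|=0.37643 <1
  x=-1.553: |R|=0.28443 <1
  x=-3.453: |R|=1.68700 >1
  x=-3.383: |R|=1.59085 >1
  x=-3.273: |R|=1.44663 >1
Interval (-2.8800, 0).

(-2.8800,0); λ=-3 ⇒ h* = (72/25)/3 = 0.9600.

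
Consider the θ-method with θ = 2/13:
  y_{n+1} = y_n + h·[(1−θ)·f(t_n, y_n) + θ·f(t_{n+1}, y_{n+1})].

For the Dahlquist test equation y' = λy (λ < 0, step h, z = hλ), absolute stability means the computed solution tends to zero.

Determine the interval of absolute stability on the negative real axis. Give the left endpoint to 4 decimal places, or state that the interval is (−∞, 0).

On y'=λy, z=hλ:
  y_{n+1} = y_n + z·[11/13·y_n + 2/13·y_{n+1}] ⇒ (1 − 2/13z)y_{n+1} = (1 + 11/13z)y_n
  ⇒ R(z) = (1 + 11/13z)/(1 − 2/13z).

Boundary: |R(x)|=1, x<0.
x=-1.39: |R|=0.1451
R=−1: 1+11/13x = −1+2/13x ⇒ -9/13x=2 ⇒ x=2/(-9/13)=-2.8889
Confirm numerically:
  x=-2.541: |R|=0.82684 <1
  x=-2.347: |R|=0.72437 <1
  x=-1.961: |R|=0.50650 <1
  x=-3.149: |R|=1.12131 >1
  x=-3.053: |R|=1.07731 >1
  x=-2.988: |R|=1.04701 >1
Stable set (-2.8889, 0).

z∈(-2.8889,0).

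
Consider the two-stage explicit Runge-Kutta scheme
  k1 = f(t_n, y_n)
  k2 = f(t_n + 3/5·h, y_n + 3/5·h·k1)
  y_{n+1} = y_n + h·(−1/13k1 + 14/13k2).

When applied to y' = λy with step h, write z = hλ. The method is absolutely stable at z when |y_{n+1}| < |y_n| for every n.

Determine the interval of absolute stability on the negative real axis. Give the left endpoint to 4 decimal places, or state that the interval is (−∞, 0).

(-1.5476, 0).

Set f=λy, z=hλ:
  k1=λy_n ⇒ h·k1=z·y_n;  k2=λ(1+3/5z)y_n ⇒ h·k2=z(1+3/5z)y_n
  y_{n+1}/y_n = 1 − 1/13z + 14/13z(1+3/5z) = 1 + z + 42/65z²
  R(z) = 1 + z + 42/65z².

Find x<0 with |R(x)|<1.
x=-1.61: |R|=1.0649
R=1: x+42/65x²=0 ⇒ x=−65/42=-1.5476; min R=1−1/(4·42/65)=0.6131>−1
Confirm numerically:
  x=-1.508: |R|=0.96140 <1
  x=-1.042: |R|=0.65957 <1
  x=-0.821: |R|=0.61453 <1
  x=-0.806: |R|=0.61376 <1
  x=-1.877: |R|=1.39948 >1
  x=-1.811: |R|=1.30820 >1
Interval (-1.5476, 0).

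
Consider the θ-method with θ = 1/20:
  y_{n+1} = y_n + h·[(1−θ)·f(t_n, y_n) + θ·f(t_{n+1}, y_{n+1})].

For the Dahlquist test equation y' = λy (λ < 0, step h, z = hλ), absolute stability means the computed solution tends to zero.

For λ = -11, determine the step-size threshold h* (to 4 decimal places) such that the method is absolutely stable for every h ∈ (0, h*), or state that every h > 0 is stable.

(-2.2222,0); λ=-11 ⇒ h* = (20/9)/11 = 0.2020.

With y'=λy (z=hλ):
  y_{n+1} = y_n + z·[19/20·y_n + 1/20·y_{n+1}] ⇒ (1 − 1/20z)y_{n+1} = (1 + 19/20z)y_n
  R(z) = (1 + 19/20z)/(1 − 1/20z).

Find x<0 with |R(x)|<1.
x=-0.38: |R|=0.6271
R=−1: 1+19/20x = −1+1/20x ⇒ -9/10x=2 ⇒ x=2/(-9/10)=-2.2222
Confirm numerically:
  x=-1.809: |R|=0.65895 <1
  x=-1.661: |R|=0.53363 <1
  x=-1.616: |R|=0.49519 <1
  x=-1.068: |R|=0.01386 <1
  x=-2.753: |R|=1.41990 >1
  x=-2.260: |R|=1.03055 >1
Stable set (-2.2222, 0).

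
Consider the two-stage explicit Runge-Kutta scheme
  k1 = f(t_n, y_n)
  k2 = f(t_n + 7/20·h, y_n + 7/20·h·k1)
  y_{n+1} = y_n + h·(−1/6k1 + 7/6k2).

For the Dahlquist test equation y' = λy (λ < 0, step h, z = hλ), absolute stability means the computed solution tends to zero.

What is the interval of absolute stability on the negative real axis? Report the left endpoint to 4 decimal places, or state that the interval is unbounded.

z∈(-2.4490,0).

Set f=λy, z=hλ:
  k1=λy_n ⇒ h·k1=z·y_n;  k2=λ(1+7/20z)y_n ⇒ h·k2=z(1+7/20z)y_n
  y_{n+1}/y_n = 1 − 1/6z + 7/6z(1+7/20z) = 1 + z + 49/120z²
  R(z) = 1 + z + 49/120z².

Need |R(x)|<1, x<0.
x=-0.93: |R|=0.4232
R=1: x+49/120x²=0 ⇒ x=−120/49=-2.4490; min R=1−1/(4·49/120)=0.3878>−1
Confirm numerically:
  x=-2.144: |R|=0.73300 <1
  x=-1.772: |R|=0.51016 <1
  x=-1.743: |R|=0.49754 <1
  x=-1.151: |R|=0.38996 <1
  x=-2.712: |R|=1.29127 >1
  x=-2.529: |R|=1.08264 >1
Interval (-2.4490, 0).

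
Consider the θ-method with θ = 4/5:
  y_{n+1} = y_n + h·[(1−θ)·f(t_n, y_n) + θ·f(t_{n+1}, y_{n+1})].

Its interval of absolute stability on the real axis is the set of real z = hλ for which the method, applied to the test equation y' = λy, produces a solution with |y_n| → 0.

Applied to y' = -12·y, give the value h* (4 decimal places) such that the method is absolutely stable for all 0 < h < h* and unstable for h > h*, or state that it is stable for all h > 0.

Set f=λy, z=hλ:
  y_{n+1} = y_n + z·[1/5·y_n + 4/5·y_{n+1}] ⇒ (1 − 4/5z)y_{n+1} = (1 + 1/5z)y_n
  ⇒ R(z) = (1 + 1/5z)/(1 − 4/5z).

Boundary: |R(x)|=1, x<0.
x=-1.67: |R|=0.2851
x=-2: |R|=0.2308
x=-10: |R|=0.1111
x=-100: |R|=0.2346
θ=4/5≥1/2 ⇒ |1+1/5x|<|1−4/5x| ∀x<0 ⇒ interval (−∞,0).

(−∞, 0) — no finite endpoint. Any h>0 works for λ=-12.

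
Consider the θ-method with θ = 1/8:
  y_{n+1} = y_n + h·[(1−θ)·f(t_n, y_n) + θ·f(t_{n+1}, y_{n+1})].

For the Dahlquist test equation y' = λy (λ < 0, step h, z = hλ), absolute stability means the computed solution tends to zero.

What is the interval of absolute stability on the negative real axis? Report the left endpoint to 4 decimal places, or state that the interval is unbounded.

Set f=λy, z=hλ:
  y_{n+1} = y_n + z·[7/8·y_n + 1/8·y_{n+1}] ⇒ (1 − 1/8z)y_{n+1} = (1 + 7/8z)y_n
  R(z) = (1 + 7/8z)/(1 − 1/8z).

Find x<0 with |R(x)|<1.
x=-1.55: |R|=0.2984
R=−1: 1+7/8x = −1+1/8x ⇒ -3/4x=2 ⇒ x=2/(-3/4)=-2.6667
Confirm numerically:
  x=-2.540: |R|=0.92789 <1
  x=-2.432: |R|=0.86503 <1
  x=-1.582: |R|=0.32081 <1
  x=-3.072: |R|=1.21965 >1
  x=-2.748: |R|=1.04540 >1
Interval (-2.6667, 0).

z∈(-2.6667,0).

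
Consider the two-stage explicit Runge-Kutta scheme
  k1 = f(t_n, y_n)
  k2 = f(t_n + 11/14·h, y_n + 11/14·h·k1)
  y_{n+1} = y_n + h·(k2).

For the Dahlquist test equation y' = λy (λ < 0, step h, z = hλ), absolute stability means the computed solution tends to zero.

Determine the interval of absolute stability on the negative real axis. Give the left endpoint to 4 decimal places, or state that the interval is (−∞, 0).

Test eqn y'=λy, z=hλ:
  k1=λy_n ⇒ h·k1=z·y_n;  k2=λ(1+11/14z)y_n ⇒ h·k2=z(1+11/14z)y_n
  y_{n+1}/y_n = 1 + z(1+11/14z) = 1 + z + 11/14z²
  ⇒ R(z) = 1 + z + 11/14z².

Boundary: |R(x)|=1, x<0.
x=-1.35: |R|=1.0820
R=1: x+11/14x²=0 ⇒ x=−14/11=-1.2727; min R=1−1/(4·11/14)=0.6818>−1
Confirm numerically:
  x=-1.190: |R|=0.92265 <1
  x=-0.716: |R|=0.68680 <1
  x=-0.690: |R|=0.68408 <1
  x=-1.718: |R|=1.60105 >1
  x=-1.462: |R|=1.21742 >1
Interval (-1.2727, 0).

(-1.2727, 0).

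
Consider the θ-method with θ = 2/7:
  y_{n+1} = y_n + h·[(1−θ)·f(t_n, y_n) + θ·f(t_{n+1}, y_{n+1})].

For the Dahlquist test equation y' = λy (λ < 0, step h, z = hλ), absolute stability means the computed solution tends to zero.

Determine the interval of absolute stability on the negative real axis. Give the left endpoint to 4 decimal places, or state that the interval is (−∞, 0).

Set f=λy, z=hλ:
  y_{n+1} = y_n + z·[5/7·y_n + 2/7·y_{n+1}] ⇒ (1 − 2/7z)y_{n+1} = (1 + 5/7z)y_n
  ⇒ R(z) = (1 + 5/7z)/(1 − 2/7z).

Need |R(x)|<1, x<0.
x=-0.83: |R|=0.3291
R=−1: 1+5/7x = −1+2/7x ⇒ -3/7x=2 ⇒ x=2/(-3/7)=-4.6667
Confirm numerically:
  x=-4.540: |R|=0.97637 <1
  x=-3.518: |R|=0.75449 <1
  x=-2.537: |R|=0.47085 <1
  x=-2.013: |R|=0.27798 <1
  x=-4.918: |R|=1.04478 >1
  x=-4.851: |R|=1.03311 >1
Interval (-4.6667, 0).

z∈(-4.6667,0).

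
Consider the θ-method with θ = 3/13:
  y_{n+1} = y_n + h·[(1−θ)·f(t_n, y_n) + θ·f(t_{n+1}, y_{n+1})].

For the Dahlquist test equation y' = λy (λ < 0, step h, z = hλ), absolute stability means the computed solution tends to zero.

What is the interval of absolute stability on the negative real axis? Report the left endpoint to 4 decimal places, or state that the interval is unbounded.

With y'=λy (z=hλ):
  y_{n+1} = y_n + z·[10/13·y_n + 3/13·y_{n+1}] ⇒ (1 − 3/13z)y_{n+1} = (1 + 10/13z)y_n
  R(z) = (1 + 10/13z)/(1 − 3/13z).

Solve |R(x)|<1 on ℝ⁻.
x=-0.78: |R|=0.3390
R=−1: 1+10/13x = −1+3/13x ⇒ -7/13x=2 ⇒ x=2/(-7/13)=-3.7143
Confirm numerically:
  x=-2.688: |R|=0.65894 <1
  x=-2.447: |R|=0.56389 <1
  x=-2.323: |R|=0.51229 <1
  x=-4.199: |R|=1.13255 >1
  x=-4.092: |R|=1.10461 >1
  x=-4.037: |R|=1.08996 >1
Interval (-3.7143, 0).

(-3.7143, 0).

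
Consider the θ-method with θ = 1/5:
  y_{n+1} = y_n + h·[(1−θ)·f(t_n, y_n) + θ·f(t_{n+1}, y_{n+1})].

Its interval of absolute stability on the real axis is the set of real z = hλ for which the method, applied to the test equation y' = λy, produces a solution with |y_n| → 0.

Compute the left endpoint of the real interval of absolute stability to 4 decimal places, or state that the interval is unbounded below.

On y'=λy, z=hλ:
  y_{n+1} = y_n + z·[4/5·y_n + 1/5·y_{n+1}] ⇒ (1 − 1/5z)y_{n+1} = (1 + 4/5z)y_n
  R(z) = (1 + 4/5z)/(1 − 1/5z).

Solve |R(x)|<1 on ℝ⁻.
x=-0.69: |R|=0.3937
R=−1: 1+4/5x = −1+1/5x ⇒ -3/5x=2 ⇒ x=2/(-3/5)=-3.3333
Confirm numerically:
  x=-3.041: |R|=0.89093 <1
  x=-2.755: |R|=0.77627 <1
  x=-2.583: |R|=0.70315 <1
  x=-1.448: |R|=0.12283 <1
  x=-3.912: |R|=1.19479 >1
  x=-3.684: |R|=1.12114 >1
Interval (-3.3333, 0).

z* = -3.3333.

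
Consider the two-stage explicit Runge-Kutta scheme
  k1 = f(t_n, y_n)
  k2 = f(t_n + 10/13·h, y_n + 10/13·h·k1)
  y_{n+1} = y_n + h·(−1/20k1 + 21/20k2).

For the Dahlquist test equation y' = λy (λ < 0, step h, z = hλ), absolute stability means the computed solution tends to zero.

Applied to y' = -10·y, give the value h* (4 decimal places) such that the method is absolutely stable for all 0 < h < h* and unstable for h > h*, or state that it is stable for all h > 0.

(-1.2381,0); λ=-10 ⇒ h* = (26/21)/10 = 0.1238.

Test eqn y'=λy, z=hλ:
  k1=λy_n ⇒ h·k1=z·y_n;  k2=λ(1+10/13z)y_n ⇒ h·k2=z(1+10/13z)y_n
  y_{n+1}/y_n = 1 − 1/20z + 21/20z(1+10/13z) = 1 + z + 21/26z²
  ⇒ R(z) = 1 + z + 21/26z².

Solve |R(x)|<1 on ℝ⁻.
x=-1.27: |R|=1.0327
R=1: x+21/26x²=0 ⇒ x=−26/21=-1.2381; min R=1−1/(4·21/26)=0.6905>−1
Confirm numerically:
  x=-1.190: |R|=0.95377 <1
  x=-1.018: |R|=0.81903 <1
  x=-0.994: |R|=0.80403 <1
  x=-0.754: |R|=0.70519 <1
  x=-1.781: |R|=1.78097 >1
  x=-1.609: |R|=1.48202 >1
So |R|<1 on (-1.2381, 0).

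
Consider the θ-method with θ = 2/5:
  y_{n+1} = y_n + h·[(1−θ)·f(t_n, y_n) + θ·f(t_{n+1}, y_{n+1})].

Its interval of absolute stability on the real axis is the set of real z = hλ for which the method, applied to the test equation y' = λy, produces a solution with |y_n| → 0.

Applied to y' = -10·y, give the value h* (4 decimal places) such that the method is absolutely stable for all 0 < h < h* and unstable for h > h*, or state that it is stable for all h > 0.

(-10.0000,0); λ=-10 ⇒ h* = (10)/10 = 1.0000.

On y'=λy, z=hλ:
  y_{n+1} = y_n + z·[3/5·y_n + 2/5·y_{n+1}] ⇒ (1 − 2/5z)y_{n+1} = (1 + 3/5z)y_n
  so R(z) = (1 + 3/5z)/(1 − 2/5z).

Need |R(x)|<1, x<0.
x=-0.82: |R|=0.3825
R=−1: 1+3/5x = −1+2/5x ⇒ -1/5x=2 ⇒ x=2/(-1/5)=-10.0000
Confirm numerically:
  x=-9.829: |R|=0.99307 <1
  x=-6.893: |R|=0.83461 <1
  x=-5.393: |R|=0.70816 <1
  x=-10.279: |R|=1.01092 >1
  x=-10.263: |R|=1.01030 >1
Interval (-10.0000, 0).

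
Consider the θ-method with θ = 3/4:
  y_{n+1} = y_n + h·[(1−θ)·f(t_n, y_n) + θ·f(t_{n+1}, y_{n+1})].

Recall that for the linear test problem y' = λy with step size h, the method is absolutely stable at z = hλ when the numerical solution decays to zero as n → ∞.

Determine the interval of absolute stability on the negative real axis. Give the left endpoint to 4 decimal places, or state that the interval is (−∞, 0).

With y'=λy (z=hλ):
  y_{n+1} = y_n + z·[1/4·y_n + 3/4·y_{n+1}] ⇒ (1 − 3/4z)y_{n+1} = (1 + 1/4z)y_n
  Hence R(z) = (1 + 1/4z)/(1 − 3/4z).

Solve |R(x)|<1 on ℝ⁻.
x=-0.43: |R|=0.6749
x=-2: |R|=0.2000
x=-10: |R|=0.1765
x=-100: |R|=0.3158
θ=3/4≥1/2 ⇒ |1+1/4x|<|1−3/4x| ∀x<0 ⇒ stable on all of ℝ⁻.

interval (−∞, 0).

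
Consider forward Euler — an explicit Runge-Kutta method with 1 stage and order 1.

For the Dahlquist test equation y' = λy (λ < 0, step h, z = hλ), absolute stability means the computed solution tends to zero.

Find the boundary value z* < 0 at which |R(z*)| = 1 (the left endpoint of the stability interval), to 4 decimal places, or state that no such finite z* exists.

left endpoint -2.0000.

On y'=λy, z=hλ:
  order 1, 1-stage ⇒ R(z)=1+z
  (e.g. R(-0.61)=0.39000, |R|=0.39000)

Need |R(x)|<1, x<0.
x=-0.61: |R|=0.3900
|R(-1.18)|=0.1800 |R(-0.92)|=0.0800 |R(-0.64)|=0.3600
Bisect:
  x_lo=-2.7615 |R|=1.7615  x_hi=-0.3779 |R|=0.6221
  mid=-1.56968 |R|=0.56968 →hi
  mid=-2.16560 |R|=1.16560 →lo
  mid=-1.86764 |R|=0.86764 →hi
  mid=-2.01662 |R|=1.01662 →lo
  mid=-1.94213 |R|=0.94213 →hi
  mid=-1.97937 |R|=0.97937 →hi
  mid=-1.99800 |R|=0.99800 →hi
  mid=-2.00731 |R|=1.00731 →lo
  ...
  [-2.00003,-1.99989] ⇒ x*=-2.0000
So |R|<1 on (-2.0000, 0).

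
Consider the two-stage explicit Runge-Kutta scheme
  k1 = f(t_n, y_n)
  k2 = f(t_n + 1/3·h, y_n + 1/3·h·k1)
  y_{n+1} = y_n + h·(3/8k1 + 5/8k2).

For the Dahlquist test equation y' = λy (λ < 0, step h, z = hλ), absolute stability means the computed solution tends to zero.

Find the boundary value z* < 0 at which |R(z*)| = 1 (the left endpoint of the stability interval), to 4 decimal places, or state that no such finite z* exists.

Set f=λy, z=hλ:
  k1=λy_n ⇒ h·k1=z·y_n;  k2=λ(1+1/3z)y_n ⇒ h·k2=z(1+1/3z)y_n
  y_{n+1}/y_n = 1 + 3/8z + 5/8z(1+1/3z) = 1 + z + 5/24z²
  so R(z) = 1 + z + 5/24z².

Need |R(x)|<1, x<0.
x=-0.76: |R|=0.3603
R=1: x+5/24x²=0 ⇒ x=−24/5=-4.8000; min R=1−1/(4·5/24)=-0.2000>−1
Confirm numerically:
  x=-4.653: |R|=0.85750 <1
  x=-4.108: |R|=0.40776 <1
  x=-3.563: |R|=0.08179 <1
  x=-2.049: |R|=0.17433 <1
  x=-5.354: |R|=1.61794 >1
  x=-5.208: |R|=1.44268 >1
  x=-5.186: |R|=1.41704 >1
Stable set (-4.8000, 0).

z* = -4.8000.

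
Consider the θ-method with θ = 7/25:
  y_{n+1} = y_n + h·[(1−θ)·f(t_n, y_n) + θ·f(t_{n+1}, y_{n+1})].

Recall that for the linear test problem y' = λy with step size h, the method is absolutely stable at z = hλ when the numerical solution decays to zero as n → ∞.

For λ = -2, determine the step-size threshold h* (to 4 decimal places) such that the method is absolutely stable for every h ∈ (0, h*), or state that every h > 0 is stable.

On y'=λy, z=hλ:
  y_{n+1} = y_n + z·[18/25·y_n + 7/25·y_{n+1}] ⇒ (1 − 7/25z)y_{n+1} = (1 + 18/25z)y_n
  R(z) = (1 + 18/25z)/(1 − 7/25z).

Solve |R(x)|<1 on ℝ⁻.
x=-1.78: |R|=0.1879
R=−1: 1+18/25x = −1+7/25x ⇒ -11/25x=2 ⇒ x=2/(-11/25)=-4.5455
Confirm numerically:
  x=-4.502: |R|=0.99154 <1
  x=-3.793: |R|=0.83944 <1
  x=-2.498: |R|=0.46990 <1
  x=-4.993: |R|=1.08212 >1
  x=-4.750: |R|=1.03863 >1
Interval (-4.5455, 0).

(-4.5455,0); λ=-2 ⇒ h* = (50/11)/2 = 2.2727.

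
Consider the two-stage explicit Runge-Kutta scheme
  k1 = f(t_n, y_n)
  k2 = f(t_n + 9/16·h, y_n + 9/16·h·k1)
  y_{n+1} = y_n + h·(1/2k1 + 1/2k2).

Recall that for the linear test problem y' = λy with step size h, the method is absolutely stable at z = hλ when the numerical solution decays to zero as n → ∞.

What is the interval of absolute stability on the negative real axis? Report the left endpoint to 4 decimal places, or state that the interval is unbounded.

With y'=λy (z=hλ):
  k1=λy_n ⇒ h·k1=z·y_n;  k2=λ(1+9/16z)y_n ⇒ h·k2=z(1+9/16z)y_n
  y_{n+1}/y_n = 1 + 1/2z + 1/2z(1+9/16z) = 1 + z + 9/32z²
  so R(z) = 1 + z + 9/32z².

Solve |R(x)|<1 on ℝ⁻.
x=-1.61: |R|=0.1190
R=1: x+9/32x²=0 ⇒ x=−32/9=-3.5556; min R=1−1/(4·9/32)=0.1111>−1
Confirm numerically:
  x=-2.479: |R|=0.24941 <1
  x=-1.743: |R|=0.11145 <1
  x=-1.577: |R|=0.12245 <1
  x=-4.110: |R|=1.64090 >1
  x=-3.867: |R|=1.33873 >1
Stable set (-3.5556, 0).

(-3.5556, 0).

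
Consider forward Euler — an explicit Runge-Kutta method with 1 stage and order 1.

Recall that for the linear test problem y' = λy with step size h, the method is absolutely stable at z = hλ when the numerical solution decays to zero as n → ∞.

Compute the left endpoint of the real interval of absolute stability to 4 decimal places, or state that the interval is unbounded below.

Test eqn y'=λy, z=hλ:
  order 1, 1-stage ⇒ R(z)=1+z
  (e.g. R(-0.57)=0.43000, |R|=0.43000)

Solve |R(x)|<1 on ℝ⁻.
x=-0.57: |R|=0.4300
|R(-1.72)|=0.7200 |R(-1.21)|=0.2100 |R(-0.68)|=0.3200
Bisect:
  x_lo=-2.4894 |R|=1.4894  x_hi=-0.2564 |R|=0.7436
  mid=-1.37287 |R|=0.37287 →hi
  mid=-1.93111 |R|=0.93111 →hi
  mid=-2.21024 |R|=1.21024 →lo
  mid=-2.07067 |R|=1.07067 →lo
  mid=-2.00089 |R|=1.00089 →lo
  mid=-1.96600 |R|=0.96600 →hi
  mid=-1.98345 |R|=0.98345 →hi
  mid=-1.99217 |R|=0.99217 →hi
  mid=-1.99653 |R|=0.99653 →hi
  mid=-1.99871 |R|=0.99871 →hi
  ...
  [-2.00008,-1.99994] ⇒ x*=-2.0000
Stable set (-2.0000, 0).

z* = -2.0000.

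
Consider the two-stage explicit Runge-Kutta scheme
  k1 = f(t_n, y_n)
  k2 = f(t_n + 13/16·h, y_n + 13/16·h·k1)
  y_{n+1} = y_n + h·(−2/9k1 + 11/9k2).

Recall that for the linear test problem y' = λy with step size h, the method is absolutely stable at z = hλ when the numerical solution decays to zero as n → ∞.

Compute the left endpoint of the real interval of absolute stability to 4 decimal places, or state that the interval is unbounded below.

z* = -1.0070.

Test eqn y'=λy, z=hλ:
  k1=λy_n ⇒ h·k1=z·y_n;  k2=λ(1+13/16z)y_n ⇒ h·k2=z(1+13/16z)y_n
  y_{n+1}/y_n = 1 − 2/9z + 11/9z(1+13/16z) = 1 + z + 143/144z²
  Hence R(z) = 1 + z + 143/144z².

Solve |R(x)|<1 on ℝ⁻.
x=-1.32: |R|=1.4103
R=1: x+143/144x²=0 ⇒ x=−144/143=-1.0070; min R=1−1/(4·143/144)=0.7483>−1
Confirm numerically:
  x=-0.658: |R|=0.77196 <1
  x=-0.634: |R|=0.76516 <1
  x=-0.474: |R|=0.74912 <1
  x=-1.540: |R|=1.81513 >1
  x=-1.539: |R|=1.81307 >1
Interval (-1.0070, 0).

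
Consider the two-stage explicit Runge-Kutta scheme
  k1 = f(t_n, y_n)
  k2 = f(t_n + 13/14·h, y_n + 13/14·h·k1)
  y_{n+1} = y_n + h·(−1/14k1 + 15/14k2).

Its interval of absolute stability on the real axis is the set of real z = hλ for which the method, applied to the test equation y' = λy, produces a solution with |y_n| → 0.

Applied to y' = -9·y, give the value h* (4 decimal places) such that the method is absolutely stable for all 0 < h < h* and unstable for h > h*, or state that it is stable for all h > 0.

On y'=λy, z=hλ:
  k1=λy_n ⇒ h·k1=z·y_n;  k2=λ(1+13/14z)y_n ⇒ h·k2=z(1+13/14z)y_n
  y_{n+1}/y_n = 1 − 1/14z + 15/14z(1+13/14z) = 1 + z + 195/196z²
  Hence R(z) = 1 + z + 195/196z².

Find x<0 with |R(x)|<1.
x=-1.48: |R|=1.6992
R=1: x+195/196x²=0 ⇒ x=−196/195=-1.0051; min R=1−1/(4·195/196)=0.7487>−1
Confirm numerically:
  x=-0.782: |R|=0.82640 <1
  x=-0.657: |R|=0.77245 <1
  x=-0.548: |R|=0.75077 <1
  x=-0.526: |R|=0.74926 <1
  x=-1.527: |R|=1.79283 >1
  x=-1.356: |R|=1.47335 >1
Interval (-1.0051, 0).

(-1.0051,0); λ=-9 ⇒ h* = (196/195)/9 = 0.1117.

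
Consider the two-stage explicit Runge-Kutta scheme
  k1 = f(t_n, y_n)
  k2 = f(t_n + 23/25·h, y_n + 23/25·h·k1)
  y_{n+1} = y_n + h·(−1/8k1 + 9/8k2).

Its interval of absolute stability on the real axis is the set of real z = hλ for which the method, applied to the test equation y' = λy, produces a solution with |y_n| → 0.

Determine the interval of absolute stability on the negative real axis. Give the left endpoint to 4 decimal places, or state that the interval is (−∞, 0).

z∈(-0.9662,0).

Set f=λy, z=hλ:
  k1=λy_n ⇒ h·k1=z·y_n;  k2=λ(1+23/25z)y_n ⇒ h·k2=z(1+23/25z)y_n
  y_{n+1}/y_n = 1 − 1/8z + 9/8z(1+23/25z) = 1 + z + 207/200z²
  so R(z) = 1 + z + 207/200z².

Boundary: |R(x)|=1, x<0.
x=-0.52: |R|=0.7599
R=1: x+207/200x²=0 ⇒ x=−200/207=-0.9662; min R=1−1/(4·207/200)=0.7585>−1
Confirm numerically:
  x=-0.690: |R|=0.80276 <1
  x=-0.601: |R|=0.77284 <1
  x=-0.585: |R|=0.76920 <1
  x=-0.491: |R|=0.75852 <1
  x=-1.307: |R|=1.46104 >1
  x=-1.166: |R|=1.24114 >1
So |R|<1 on (-0.9662, 0).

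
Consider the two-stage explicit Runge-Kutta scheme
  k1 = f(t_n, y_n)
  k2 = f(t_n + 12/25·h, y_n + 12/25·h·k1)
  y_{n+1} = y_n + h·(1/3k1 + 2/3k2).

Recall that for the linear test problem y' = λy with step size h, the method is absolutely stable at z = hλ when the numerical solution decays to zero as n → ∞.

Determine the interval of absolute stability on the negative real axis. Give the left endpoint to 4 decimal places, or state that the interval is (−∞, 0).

(-3.1250, 0).

With y'=λy (z=hλ):
  k1=λy_n ⇒ h·k1=z·y_n;  k2=λ(1+12/25z)y_n ⇒ h·k2=z(1+12/25z)y_n
  y_{n+1}/y_n = 1 + 1/3z + 2/3z(1+12/25z) = 1 + z + 8/25z²
  Hence R(z) = 1 + z + 8/25z².

Find x<0 with |R(x)|<1.
x=-1.58: |R|=0.2188
R=1: x+8/25x²=0 ⇒ x=−25/8=-3.1250; min R=1−1/(4·8/25)=0.2188>−1
Confirm numerically:
  x=-2.897: |R|=0.78863 <1
  x=-2.782: |R|=0.69465 <1
  x=-2.677: |R|=0.61623 <1
  x=-1.750: |R|=0.23000 <1
  x=-3.600: |R|=1.54720 >1
  x=-3.555: |R|=1.48917 >1
  x=-3.307: |R|=1.19260 >1
Interval (-3.1250, 0).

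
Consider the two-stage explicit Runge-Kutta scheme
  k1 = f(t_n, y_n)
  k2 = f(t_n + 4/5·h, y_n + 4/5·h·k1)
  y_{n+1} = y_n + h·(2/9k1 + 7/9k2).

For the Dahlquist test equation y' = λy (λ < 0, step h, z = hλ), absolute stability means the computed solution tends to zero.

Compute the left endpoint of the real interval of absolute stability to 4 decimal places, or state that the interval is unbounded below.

On y'=λy, z=hλ:
  k1=λy_n ⇒ h·k1=z·y_n;  k2=λ(1+4/5z)y_n ⇒ h·k2=z(1+4/5z)y_n
  y_{n+1}/y_n = 1 + 2/9z + 7/9z(1+4/5z) = 1 + z + 28/45z²
  so R(z) = 1 + z + 28/45z².

Solve |R(x)|<1 on ℝ⁻.
x=-1.6: |R|=0.9929
R=1: x+28/45x²=0 ⇒ x=−45/28=-1.6071; min R=1−1/(4·28/45)=0.5982>−1
Confirm numerically:
  x=-1.062: |R|=0.63977 <1
  x=-0.950: |R|=0.61156 <1
  x=-0.907: |R|=0.60487 <1
  x=-0.736: |R|=0.60106 <1
  x=-2.068: |R|=1.59301 >1
  x=-2.002: |R|=1.49187 >1
Stable set (-1.6071, 0).

left endpoint -1.6071.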